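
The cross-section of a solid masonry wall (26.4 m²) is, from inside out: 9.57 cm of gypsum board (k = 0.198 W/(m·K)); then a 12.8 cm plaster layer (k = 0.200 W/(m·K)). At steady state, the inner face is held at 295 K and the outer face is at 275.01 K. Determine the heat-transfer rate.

Q = 470 W

Resistance network (inner→outer):
  R_gypsum board = L/(kA) = 0.0957/(0.198·26.4) = 0.01831 K/W
  R_plaster = L/(kA) = 0.128/(0.200·26.4) = 0.02424 K/W
ΣR = 0.01831 + 0.02424 = 0.04255 K/W
Q = ΔT/ΣR = (295 K − 275.01 K)/0.04255 = 470 W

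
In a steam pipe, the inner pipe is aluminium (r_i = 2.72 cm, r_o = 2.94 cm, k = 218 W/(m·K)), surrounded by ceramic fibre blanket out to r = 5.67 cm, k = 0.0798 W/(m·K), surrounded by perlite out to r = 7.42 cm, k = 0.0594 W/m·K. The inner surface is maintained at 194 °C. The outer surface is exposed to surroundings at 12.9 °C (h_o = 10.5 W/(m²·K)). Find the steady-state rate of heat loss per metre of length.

Q' = 81.0 W/m

Resistance network (inner→outer):
  R'_aluminium = ln(0.0294/0.0272)/(2πk) = 0.07778/(2π·218) = 5.678×10^-5 m·K/W
  R'_ceramic fibre blanket = ln(0.0567/0.0294)/(2πk) = 0.6568/(2π·0.0798) = 1.310 m·K/W
  R'_perlite = ln(0.0742/0.0567)/(2πk) = 0.2690/(2π·0.0594) = 0.7207 m·K/W
  R'_conv,out = 1/(2πr h) = 1/(2π·0.0742·10.5) = 0.2043 m·K/W
ΣR = 5.678×10^-5 + 1.310 + 0.7207 + 0.2043 = 2.235 m·K/W
Q' = ΔT/ΣR = (194 °C − 12.9 °C)/2.235 = 81.0 W/m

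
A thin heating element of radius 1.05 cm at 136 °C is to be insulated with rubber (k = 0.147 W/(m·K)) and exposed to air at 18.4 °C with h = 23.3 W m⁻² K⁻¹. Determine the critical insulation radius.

r_cr = 0.631 cm

For a cylinder, r_cr = k_ins/h = 0.147/23.3 = 0.00631 m = 0.631 cm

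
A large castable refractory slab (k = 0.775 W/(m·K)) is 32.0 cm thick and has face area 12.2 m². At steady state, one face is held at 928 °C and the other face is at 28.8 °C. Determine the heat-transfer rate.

Q = 26.6 kW

Q = kA·ΔT/L = 0.775 × 12.2 × |928 °C − 28.8 °C| / 0.320 = 26600 W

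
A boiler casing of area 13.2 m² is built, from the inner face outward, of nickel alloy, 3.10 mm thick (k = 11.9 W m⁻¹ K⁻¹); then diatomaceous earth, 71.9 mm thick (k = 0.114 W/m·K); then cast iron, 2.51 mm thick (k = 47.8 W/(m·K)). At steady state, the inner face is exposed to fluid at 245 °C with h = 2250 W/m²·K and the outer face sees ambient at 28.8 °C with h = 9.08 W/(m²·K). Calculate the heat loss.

Q = 3850 W

Treat each layer as a resistance in series:
  R_conv,in = 1/(hA) = 1/(2250·13.2) = 3.367×10^-5 K/W
  R_nickel alloy = L/(kA) = 0.00310/(11.9·13.2) = 1.974×10^-5 K/W
  R_diatomaceous earth = L/(kA) = 0.0719/(0.114·13.2) = 0.04778 K/W
  R_cast iron = L/(kA) = 0.00251/(47.8·13.2) = 3.978×10^-6 K/W
  R_conv,out = 1/(hA) = 1/(9.08·13.2) = 0.008343 K/W
ΣR = 3.367×10^-5 + 1.974×10^-5 + 0.04778 + 3.978×10^-6 + 0.008343 = 0.05618 K/W
Q = ΔT/ΣR = (245 °C − 28.8 °C)/0.05618 = 3850 W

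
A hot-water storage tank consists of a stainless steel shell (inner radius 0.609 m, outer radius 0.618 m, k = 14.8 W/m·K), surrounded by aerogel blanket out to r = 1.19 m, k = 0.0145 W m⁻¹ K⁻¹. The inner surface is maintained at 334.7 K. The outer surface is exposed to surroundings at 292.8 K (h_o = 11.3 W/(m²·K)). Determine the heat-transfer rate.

Q = 9.80 W

Resistance network (inner→outer):
  R_stainless steel = (1/0.609 − 1/0.618)/(4πk) = 0.02391/(4π·14.8) = 1.286×10^-4 K/W
  R_aerogel blanket = (1/0.618 − 1/1.19)/(4πk) = 0.7778/(4π·0.0145) = 4.269 K/W
  R_conv,out = 1/(4πr²h) = 1/(4π·1.19²·11.3) = 0.004973 K/W
ΣR = 1.286×10^-4 + 4.269 + 0.004973 = 4.274 K/W
Q = ΔT/ΣR = (334.7 K − 292.8 K)/4.274 = 9.80 W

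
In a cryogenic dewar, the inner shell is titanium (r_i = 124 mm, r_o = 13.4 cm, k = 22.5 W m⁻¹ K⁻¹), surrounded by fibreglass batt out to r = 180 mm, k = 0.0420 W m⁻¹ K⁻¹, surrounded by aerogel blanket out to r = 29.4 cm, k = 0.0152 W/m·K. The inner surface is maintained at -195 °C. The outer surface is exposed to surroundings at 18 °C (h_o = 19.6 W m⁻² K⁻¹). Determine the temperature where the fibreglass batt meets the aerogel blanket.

T = -143 °C

Treat each layer as a resistance in series:
  R_titanium = (1/0.124 − 1/0.134)/(4πk) = 0.6018/(4π·22.5) = 0.002129 K/W
  R_fibreglass batt = (1/0.134 − 1/0.180)/(4πk) = 1.907/(4π·0.0420) = 3.613 K/W
  R_aerogel blanket = (1/0.180 − 1/0.294)/(4πk) = 2.154/(4π·0.0152) = 11.28 K/W
  R_conv,out = 1/(4πr²h) = 1/(4π·0.294²·19.6) = 0.04697 K/W
ΣR = 0.002129 + 3.613 + 11.28 + 0.04697 = 14.94 K/W
Q = ΔT/ΣR = (-195 °C − 18 °C)/14.94 = -14.26 W
From the inner boundary to the fibreglass batt/aerogel blanket interface, ΣR_partial = 3.615 K/W.
T_interface = T_in − Q·ΣR_partial = -195 °C − (-14.26)(3.615) = -143 °C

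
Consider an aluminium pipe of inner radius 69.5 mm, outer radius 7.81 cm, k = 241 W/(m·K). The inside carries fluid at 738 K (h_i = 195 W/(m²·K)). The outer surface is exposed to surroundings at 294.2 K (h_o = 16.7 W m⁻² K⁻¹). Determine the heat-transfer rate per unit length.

Series thermal resistances, inner to outer:
  R'_conv,in = 1/(2πr h) = 1/(2π·0.0695·195) = 0.01174 m·K/W
  R'_aluminium = ln(0.0781/0.0695)/(2πk) = 0.1167/(2π·241) = 7.704×10^-5 m·K/W
  R'_conv,out = 1/(2πr h) = 1/(2π·0.0781·16.7) = 0.1220 m·K/W
ΣR = 0.01174 + 7.704×10^-5 + 0.1220 = 0.1338 m·K/W
Q' = ΔT/ΣR = (738 K − 294.2 K)/0.1338 = 3320 W/m

Q' = 3320 W/m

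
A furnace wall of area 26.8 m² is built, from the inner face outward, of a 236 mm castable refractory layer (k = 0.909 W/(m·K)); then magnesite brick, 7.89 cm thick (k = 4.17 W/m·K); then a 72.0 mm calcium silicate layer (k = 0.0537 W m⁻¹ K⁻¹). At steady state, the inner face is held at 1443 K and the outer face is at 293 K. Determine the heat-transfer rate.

Treat each layer as a resistance in series:
  R_castable refractory = L/(kA) = 0.236/(0.909·26.8) = 0.009688 K/W
  R_magnesite brick = L/(kA) = 0.0789/(4.17·26.8) = 7.060×10^-4 K/W
  R_calcium silicate = L/(kA) = 0.0720/(0.0537·26.8) = 0.05003 K/W
ΣR = 0.009688 + 7.060×10^-4 + 0.05003 = 0.06042 K/W
Q = ΔT/ΣR = (1443 K − 293 K)/0.06042 = 19000 W

Q = 19000 W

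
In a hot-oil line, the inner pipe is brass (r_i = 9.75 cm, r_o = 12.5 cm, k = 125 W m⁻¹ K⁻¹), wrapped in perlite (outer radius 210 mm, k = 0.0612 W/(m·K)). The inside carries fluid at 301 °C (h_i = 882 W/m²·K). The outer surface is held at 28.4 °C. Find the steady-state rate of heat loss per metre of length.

Series thermal resistances, inner to outer:
  R'_conv,in = 1/(2πr h) = 1/(2π·0.0975·882) = 0.001851 m·K/W
  R'_brass = ln(0.125/0.0975)/(2πk) = 0.2485/(2π·125) = 3.164×10^-4 m·K/W
  R'_perlite = ln(0.210/0.125)/(2πk) = 0.5188/(2π·0.0612) = 1.349 m·K/W
ΣR = 0.001851 + 3.164×10^-4 + 1.349 = 1.351 m·K/W
Q' = ΔT/ΣR = (301 °C − 28.4 °C)/1.351 = 202 W/m

Q' = 202 W/m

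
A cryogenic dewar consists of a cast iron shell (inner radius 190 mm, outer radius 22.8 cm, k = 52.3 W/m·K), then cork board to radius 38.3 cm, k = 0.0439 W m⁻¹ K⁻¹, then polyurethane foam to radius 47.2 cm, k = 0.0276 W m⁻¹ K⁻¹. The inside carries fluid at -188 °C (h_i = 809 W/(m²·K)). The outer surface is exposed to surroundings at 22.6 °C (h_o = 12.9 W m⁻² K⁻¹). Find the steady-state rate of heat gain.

Series thermal resistances, inner to outer:
  R_conv,in = 1/(4πr²h) = 1/(4π·0.190²·809) = 0.002725 K/W
  R_cast iron = (1/0.190 − 1/0.228)/(4πk) = 0.8772/(4π·52.3) = 0.001335 K/W
  R_cork board = (1/0.228 − 1/0.383)/(4πk) = 1.775/(4π·0.0439) = 3.218 K/W
  R_polyurethane foam = (1/0.383 − 1/0.472)/(4πk) = 0.4923/(4π·0.0276) = 1.419 K/W
  R_conv,out = 1/(4πr²h) = 1/(4π·0.472²·12.9) = 0.02769 K/W
ΣR = 0.002725 + 0.001335 + 3.218 + 1.419 + 0.02769 = 4.669 K/W
Q = ΔT/ΣR = (-188 °C − 22.6 °C)/4.669 = -45.1 W
(Negative Q ⇒ heat flows inward; heat gain = 45.1 W.)

Q = 45.1 W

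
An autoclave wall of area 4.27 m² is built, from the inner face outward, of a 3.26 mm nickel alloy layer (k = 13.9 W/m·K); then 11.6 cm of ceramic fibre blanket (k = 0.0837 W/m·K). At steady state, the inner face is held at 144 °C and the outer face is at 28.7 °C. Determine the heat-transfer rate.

Treat each layer as a resistance in series:
  R_nickel alloy = L/(kA) = 0.00326/(13.9·4.27) = 5.493×10^-5 K/W
  R_ceramic fibre blanket = L/(kA) = 0.116/(0.0837·4.27) = 0.3246 K/W
ΣR = 5.493×10^-5 + 0.3246 = 0.3247 K/W
Q = ΔT/ΣR = (144 °C − 28.7 °C)/0.3247 = 355 W

Q = 355 W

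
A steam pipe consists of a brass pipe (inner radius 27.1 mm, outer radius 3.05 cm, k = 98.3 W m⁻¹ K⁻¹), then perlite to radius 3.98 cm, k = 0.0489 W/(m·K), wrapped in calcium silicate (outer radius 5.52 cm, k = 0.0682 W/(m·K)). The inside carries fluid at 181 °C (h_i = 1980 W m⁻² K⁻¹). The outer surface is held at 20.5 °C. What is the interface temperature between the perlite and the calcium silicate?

T = 95.5 °C

Resistance network (inner→outer):
  R'_conv,in = 1/(2πr h) = 1/(2π·0.0271·1980) = 0.002966 m·K/W
  R'_brass = ln(0.0305/0.0271)/(2πk) = 0.1182/(2π·98.3) = 1.914×10^-4 m·K/W
  R'_perlite = ln(0.0398/0.0305)/(2πk) = 0.2661/(2π·0.0489) = 0.8662 m·K/W
  R'_calcium silicate = ln(0.0552/0.0398)/(2πk) = 0.3271/(2π·0.0682) = 0.7633 m·K/W
ΣR = 0.002966 + 1.914×10^-4 + 0.8662 + 0.7633 = 1.633 m·K/W
Q' = ΔT/ΣR = (181 °C − 20.5 °C)/1.633 = 98.29 W/m
From the inner boundary to the perlite/calcium silicate interface, ΣR_partial = 0.8694 m·K/W.
T_interface = T_in − Q'·ΣR_partial = 181 °C − (98.29)(0.8694) = 95.5 °C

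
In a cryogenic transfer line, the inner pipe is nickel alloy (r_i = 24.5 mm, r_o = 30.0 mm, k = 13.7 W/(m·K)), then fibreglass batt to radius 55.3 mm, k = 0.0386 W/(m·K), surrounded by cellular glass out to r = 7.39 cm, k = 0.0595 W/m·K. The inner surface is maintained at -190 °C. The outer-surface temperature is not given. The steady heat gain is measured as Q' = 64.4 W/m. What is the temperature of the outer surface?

T_out = 22.5 °C

Series resistances:
  R'_nickel alloy = ln(0.0300/0.0245)/(2πk) = 0.2025/(2π·13.7) = 0.002353 m·K/W
  R'_fibreglass batt = ln(0.0553/0.0300)/(2πk) = 0.6116/(2π·0.0386) = 2.522 m·K/W
  R'_cellular glass = ln(0.0739/0.0553)/(2πk) = 0.2899/(2π·0.0595) = 0.7756 m·K/W
ΣR = 3.300 m·K/W
ΔT = Q'·ΣR = 64.4 × 3.300 = 212.5 K
Heat flows inward, so T_out = T_in + ΔT = -190 + 212.5 = 22.5 °C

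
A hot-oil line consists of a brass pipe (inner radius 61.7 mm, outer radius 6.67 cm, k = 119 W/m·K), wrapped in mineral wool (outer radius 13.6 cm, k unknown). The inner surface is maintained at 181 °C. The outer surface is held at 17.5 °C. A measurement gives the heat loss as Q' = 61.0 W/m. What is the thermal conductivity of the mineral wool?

k = 0.0423 W/m·K

ΣR = ΔT/Q' = |181 − 17.5|/61.0 = 2.680 m·K/W
Known resistances:
  R'_brass = ln(0.0667/0.0617)/(2πk) = 0.07792/(2π·119) = 1.042×10^-4 m·K/W
R_mineral wool = ΣR − ΣR_known = 2.680 − 1.042×10^-4 = 2.680 m·K/W
ln(r₂/r₁)/(2πk) = 2.680 ⇒ k = 0.7124/(2π·2.680) = 0.0423 W/m·K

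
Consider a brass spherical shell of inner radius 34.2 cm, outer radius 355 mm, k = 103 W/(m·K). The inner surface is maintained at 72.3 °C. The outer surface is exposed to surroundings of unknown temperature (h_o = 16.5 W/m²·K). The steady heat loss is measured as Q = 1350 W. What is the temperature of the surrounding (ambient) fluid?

Series resistances:
  R_brass = (1/0.342 − 1/0.355)/(4πk) = 0.1071/(4π·103) = 8.273×10^-5 K/W
  R_conv,out = 1/(4πr²h) = 1/(4π·0.355²·16.5) = 0.03827 K/W
ΣR = 0.03835 K/W
ΔT = Q·ΣR = 1350 × 0.03835 = 51.77 K
Heat flows outward, so T_out = T_in − ΔT = 72.3 − 51.77 = 20.5 °C

T_out = 20.5 °C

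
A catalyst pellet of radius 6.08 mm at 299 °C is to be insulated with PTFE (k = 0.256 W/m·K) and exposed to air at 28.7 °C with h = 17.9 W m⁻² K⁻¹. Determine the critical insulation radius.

For a sphere, r_cr = 2k_ins/h = 2·0.256/17.9 = 0.0286 m = 2.86 cm

r_cr = 2.86 cm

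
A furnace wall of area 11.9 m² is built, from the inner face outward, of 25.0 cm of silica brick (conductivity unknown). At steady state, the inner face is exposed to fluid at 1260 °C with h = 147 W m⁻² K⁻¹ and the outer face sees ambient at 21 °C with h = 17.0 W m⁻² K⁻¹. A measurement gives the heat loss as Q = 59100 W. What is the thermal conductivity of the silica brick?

ΣR = ΔT/Q = |1260 − 21|/59100 = 0.02096 K/W
Known resistances:
  R_conv,in = 1/(hA) = 1/(147·11.9) = 5.717×10^-4 K/W
  R_conv,out = 1/(hA) = 1/(17.0·11.9) = 0.004943 K/W
R_silica brick = ΣR − ΣR_known = 0.02096 − 0.005515 = 0.01545 K/W
L/(kA) = 0.01545 ⇒ k = 0.250/(0.01545·11.9) = 1.36 W/m·K

k = 1.36 W/m·K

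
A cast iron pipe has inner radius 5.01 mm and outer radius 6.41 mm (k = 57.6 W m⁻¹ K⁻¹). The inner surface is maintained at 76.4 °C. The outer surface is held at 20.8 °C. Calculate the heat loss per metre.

Q' = 81700 W/m

Q' = 2πk·ΔT/ln(r₂/r₁) = 2π × 57.6 × 55.6 / ln(0.00641/0.00501) = 81700 W/m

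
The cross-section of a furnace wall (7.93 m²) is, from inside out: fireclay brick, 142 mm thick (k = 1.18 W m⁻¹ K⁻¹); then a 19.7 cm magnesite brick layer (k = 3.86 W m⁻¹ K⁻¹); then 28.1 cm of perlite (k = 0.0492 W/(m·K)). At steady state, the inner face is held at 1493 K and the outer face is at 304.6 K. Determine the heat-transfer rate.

Series thermal resistances, inner to outer:
  R_fireclay brick = L/(kA) = 0.142/(1.18·7.93) = 0.01518 K/W
  R_magnesite brick = L/(kA) = 0.197/(3.86·7.93) = 0.006436 K/W
  R_perlite = L/(kA) = 0.281/(0.0492·7.93) = 0.7202 K/W
ΣR = 0.01518 + 0.006436 + 0.7202 = 0.7418 K/W
Q = ΔT/ΣR = (1493 K − 304.6 K)/0.7418 = 1600 W

Q = 1600 W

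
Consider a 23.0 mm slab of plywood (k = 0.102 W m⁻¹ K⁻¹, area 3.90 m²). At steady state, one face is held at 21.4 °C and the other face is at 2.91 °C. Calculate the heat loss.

Q = kA·ΔT/L = 0.102 × 3.90 × |21.4 °C − 2.91 °C| / 0.0230 = 320 W

Q = 320 W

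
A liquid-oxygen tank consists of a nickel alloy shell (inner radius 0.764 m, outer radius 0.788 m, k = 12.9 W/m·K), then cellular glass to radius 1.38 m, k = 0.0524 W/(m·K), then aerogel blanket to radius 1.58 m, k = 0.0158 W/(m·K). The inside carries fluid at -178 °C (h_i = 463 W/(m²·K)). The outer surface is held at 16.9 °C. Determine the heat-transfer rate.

Q = 151 W

Series thermal resistances, inner to outer:
  R_conv,in = 1/(4πr²h) = 1/(4π·0.764²·463) = 2.945×10^-4 K/W
  R_nickel alloy = (1/0.764 − 1/0.788)/(4πk) = 0.03986/(4π·12.9) = 2.459×10^-4 K/W
  R_cellular glass = (1/0.788 − 1/1.38)/(4πk) = 0.5444/(4π·0.0524) = 0.8268 K/W
  R_aerogel blanket = (1/1.38 − 1/1.58)/(4πk) = 0.09173/(4π·0.0158) = 0.4620 K/W
ΣR = 2.945×10^-4 + 2.459×10^-4 + 0.8268 + 0.4620 = 1.289 K/W
Q = ΔT/ΣR = (-178 °C − 16.9 °C)/1.289 = -151 W
(Negative Q ⇒ heat flows inward; heat gain = 151 W.)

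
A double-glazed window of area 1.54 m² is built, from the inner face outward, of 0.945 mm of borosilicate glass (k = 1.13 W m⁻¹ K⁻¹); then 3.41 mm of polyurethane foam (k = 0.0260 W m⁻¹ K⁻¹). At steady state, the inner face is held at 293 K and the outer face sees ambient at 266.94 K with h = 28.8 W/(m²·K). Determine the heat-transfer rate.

Q = 241 W

Series thermal resistances, inner to outer:
  R_borosilicate glass = L/(kA) = 9.45×10^-4/(1.13·1.54) = 5.430×10^-4 K/W
  R_polyurethane foam = L/(kA) = 0.00341/(0.0260·1.54) = 0.08516 K/W
  R_conv,out = 1/(hA) = 1/(28.8·1.54) = 0.02255 K/W
ΣR = 5.430×10^-4 + 0.08516 + 0.02255 = 0.1083 K/W
Q = ΔT/ΣR = (293 K − 266.94 K)/0.1083 = 241 W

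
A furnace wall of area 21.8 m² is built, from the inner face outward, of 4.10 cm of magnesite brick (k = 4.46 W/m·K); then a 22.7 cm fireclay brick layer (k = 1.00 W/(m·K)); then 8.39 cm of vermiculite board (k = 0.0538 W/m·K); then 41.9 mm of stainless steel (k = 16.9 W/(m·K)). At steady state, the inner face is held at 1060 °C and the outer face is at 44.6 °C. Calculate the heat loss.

Q = 12300 W

Treat each layer as a resistance in series:
  R_magnesite brick = L/(kA) = 0.0410/(4.46·21.8) = 4.217×10^-4 K/W
  R_fireclay brick = L/(kA) = 0.227/(1.00·21.8) = 0.01041 K/W
  R_vermiculite board = L/(kA) = 0.0839/(0.0538·21.8) = 0.07154 K/W
  R_stainless steel = L/(kA) = 0.0419/(16.9·21.8) = 1.137×10^-4 K/W
ΣR = 4.217×10^-4 + 0.01041 + 0.07154 + 1.137×10^-4 = 0.08249 K/W
Q = ΔT/ΣR = (1060 °C − 44.6 °C)/0.08249 = 12300 W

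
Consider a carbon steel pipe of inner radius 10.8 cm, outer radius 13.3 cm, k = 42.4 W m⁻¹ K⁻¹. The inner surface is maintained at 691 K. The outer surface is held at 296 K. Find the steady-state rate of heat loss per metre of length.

Q' = 5.05×10^5 W/m

Q' = 2πk·ΔT/ln(r₂/r₁) = 2π × 42.4 × 395 / ln(0.133/0.108) = 5.05×10^5 W/m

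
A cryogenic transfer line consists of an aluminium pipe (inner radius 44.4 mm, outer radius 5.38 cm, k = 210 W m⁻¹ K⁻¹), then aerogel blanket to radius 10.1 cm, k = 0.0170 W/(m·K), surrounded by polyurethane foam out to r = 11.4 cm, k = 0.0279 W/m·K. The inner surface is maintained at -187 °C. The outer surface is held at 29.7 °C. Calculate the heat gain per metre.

Q' = 32.9 W/m

Treat each layer as a resistance in series:
  R'_aluminium = ln(0.0538/0.0444)/(2πk) = 0.1920/(2π·210) = 1.455×10^-4 m·K/W
  R'_aerogel blanket = ln(0.101/0.0538)/(2πk) = 0.6298/(2π·0.0170) = 5.897 m·K/W
  R'_polyurethane foam = ln(0.114/0.101)/(2πk) = 0.1211/(2π·0.0279) = 0.6907 m·K/W
ΣR = 1.455×10^-4 + 5.897 + 0.6907 = 6.588 m·K/W
Q' = ΔT/ΣR = (-187 °C − 29.7 °C)/6.588 = -32.9 W/m
(Negative Q' ⇒ heat flows inward; heat gain = 32.9 W/m.)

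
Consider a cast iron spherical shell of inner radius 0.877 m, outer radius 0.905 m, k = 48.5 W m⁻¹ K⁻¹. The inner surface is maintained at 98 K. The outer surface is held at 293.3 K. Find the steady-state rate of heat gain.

Q = 3370 kW

Q = 4πk·ΔT/(1/r₁ − 1/r₂) = 4π × 48.5 × 195.3 / (1/0.877 − 1/0.905) = 3.37×10^6 W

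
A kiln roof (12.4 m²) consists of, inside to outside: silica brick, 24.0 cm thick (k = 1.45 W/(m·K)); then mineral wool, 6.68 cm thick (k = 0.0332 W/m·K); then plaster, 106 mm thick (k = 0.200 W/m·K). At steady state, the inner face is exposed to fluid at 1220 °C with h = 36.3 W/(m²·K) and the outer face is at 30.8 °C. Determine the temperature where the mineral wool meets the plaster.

Resistance network (inner→outer):
  R_conv,in = 1/(hA) = 1/(36.3·12.4) = 0.002222 K/W
  R_silica brick = L/(kA) = 0.240/(1.45·12.4) = 0.01335 K/W
  R_mineral wool = L/(kA) = 0.0668/(0.0332·12.4) = 0.1623 K/W
  R_plaster = L/(kA) = 0.106/(0.200·12.4) = 0.04274 K/W
ΣR = 0.002222 + 0.01335 + 0.1623 + 0.04274 = 0.2206 K/W
Q = ΔT/ΣR = (1220 °C − 30.8 °C)/0.2206 = 5391 W
From the inner boundary to the mineral wool/plaster interface, ΣR_partial = 0.1779 K/W.
T_interface = T_in − Q·ΣR_partial = 1220 °C − (5391)(0.1779) = 261 °C

T = 261 °C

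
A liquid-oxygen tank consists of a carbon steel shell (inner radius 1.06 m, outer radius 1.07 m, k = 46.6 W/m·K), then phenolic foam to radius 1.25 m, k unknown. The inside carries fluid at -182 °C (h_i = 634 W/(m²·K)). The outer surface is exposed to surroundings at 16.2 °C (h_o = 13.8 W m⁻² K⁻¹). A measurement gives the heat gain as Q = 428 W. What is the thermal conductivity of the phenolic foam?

k = 0.0233 W/m·K

ΣR = ΔT/Q = |-182 − 16.2|/428 = 0.4631 K/W
Known resistances:
  R_conv,in = 1/(4πr²h) = 1/(4π·1.06²·634) = 1.117×10^-4 K/W
  R_carbon steel = (1/1.06 − 1/1.07)/(4πk) = 0.008817/(4π·46.6) = 1.506×10^-5 K/W
  R_conv,out = 1/(4πr²h) = 1/(4π·1.25²·13.8) = 0.003691 K/W
R_phenolic foam = ΣR − ΣR_known = 0.4631 − 0.003818 = 0.4593 K/W
(1/r₁−1/r₂)/(4πk) = 0.4593 ⇒ k = 0.1346/(4π·0.4593) = 0.0233 W/m·K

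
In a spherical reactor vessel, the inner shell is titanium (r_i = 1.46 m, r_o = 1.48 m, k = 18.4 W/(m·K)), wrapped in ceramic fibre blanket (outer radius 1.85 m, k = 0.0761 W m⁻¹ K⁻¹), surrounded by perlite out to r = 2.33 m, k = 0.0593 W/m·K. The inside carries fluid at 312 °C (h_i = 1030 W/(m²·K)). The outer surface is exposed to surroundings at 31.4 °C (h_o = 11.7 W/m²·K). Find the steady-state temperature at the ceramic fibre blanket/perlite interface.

Resistance network (inner→outer):
  R_conv,in = 1/(4πr²h) = 1/(4π·1.46²·1030) = 3.624×10^-5 K/W
  R_titanium = (1/1.46 − 1/1.48)/(4πk) = 0.009256/(4π·18.4) = 4.003×10^-5 K/W
  R_ceramic fibre blanket = (1/1.48 − 1/1.85)/(4πk) = 0.1351/(4π·0.0761) = 0.1413 K/W
  R_perlite = (1/1.85 − 1/2.33)/(4πk) = 0.1114/(4π·0.0593) = 0.1494 K/W
  R_conv,out = 1/(4πr²h) = 1/(4π·2.33²·11.7) = 0.001253 K/W
ΣR = 3.624×10^-5 + 4.003×10^-5 + 0.1413 + 0.1494 + 0.001253 = 0.2920 K/W
Q = ΔT/ΣR = (312 °C − 31.4 °C)/0.2920 = 961.0 W
From the inner boundary to the ceramic fibre blanket/perlite interface, ΣR_partial = 0.1414 K/W.
T_interface = T_in − Q·ΣR_partial = 312 °C − (961.0)(0.1414) = 176 °C

T = 176 °C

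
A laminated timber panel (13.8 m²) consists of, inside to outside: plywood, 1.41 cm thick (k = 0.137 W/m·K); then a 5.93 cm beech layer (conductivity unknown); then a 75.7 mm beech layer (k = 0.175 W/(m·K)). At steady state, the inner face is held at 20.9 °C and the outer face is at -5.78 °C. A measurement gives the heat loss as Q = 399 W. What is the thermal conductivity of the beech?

k = 0.153 W/m·K

ΣR = ΔT/Q = |20.9 − -5.78|/399 = 0.06687 K/W
Known resistances:
  R_plywood = L/(kA) = 0.0141/(0.137·13.8) = 0.007458 K/W
  R_beech = L/(kA) = 0.0757/(0.175·13.8) = 0.03135 K/W
R_beech = ΣR − ΣR_known = 0.06687 − 0.03881 = 0.02806 K/W
L/(kA) = 0.02806 ⇒ k = 0.0593/(0.02806·13.8) = 0.153 W/m·K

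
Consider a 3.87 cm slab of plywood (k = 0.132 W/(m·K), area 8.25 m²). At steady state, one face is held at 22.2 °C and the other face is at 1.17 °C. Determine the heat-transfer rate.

Q = kA·ΔT/L = 0.132 × 8.25 × |22.2 °C − 1.17 °C| / 0.0387 = 592 W

Q = 592 W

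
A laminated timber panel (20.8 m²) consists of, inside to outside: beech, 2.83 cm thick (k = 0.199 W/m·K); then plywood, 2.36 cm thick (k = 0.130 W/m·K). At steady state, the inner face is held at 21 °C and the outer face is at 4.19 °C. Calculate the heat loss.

Q = 1080 W

Resistance network (inner→outer):
  R_beech = L/(kA) = 0.0283/(0.199·20.8) = 0.006837 K/W
  R_plywood = L/(kA) = 0.0236/(0.130·20.8) = 0.008728 K/W
ΣR = 0.006837 + 0.008728 = 0.01556 K/W
Q = ΔT/ΣR = (21 °C − 4.19 °C)/0.01556 = 1080 W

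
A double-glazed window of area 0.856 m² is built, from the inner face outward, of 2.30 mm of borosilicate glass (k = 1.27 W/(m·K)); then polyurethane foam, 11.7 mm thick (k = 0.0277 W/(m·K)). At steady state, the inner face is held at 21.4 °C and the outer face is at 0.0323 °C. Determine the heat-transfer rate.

Q = 43.1 W

Resistance network (inner→outer):
  R_borosilicate glass = L/(kA) = 0.00230/(1.27·0.856) = 0.002116 K/W
  R_polyurethane foam = L/(kA) = 0.0117/(0.0277·0.856) = 0.4934 K/W
ΣR = 0.002116 + 0.4934 = 0.4955 K/W
Q = ΔT/ΣR = (21.4 °C − 0.0323 °C)/0.4955 = 43.1 W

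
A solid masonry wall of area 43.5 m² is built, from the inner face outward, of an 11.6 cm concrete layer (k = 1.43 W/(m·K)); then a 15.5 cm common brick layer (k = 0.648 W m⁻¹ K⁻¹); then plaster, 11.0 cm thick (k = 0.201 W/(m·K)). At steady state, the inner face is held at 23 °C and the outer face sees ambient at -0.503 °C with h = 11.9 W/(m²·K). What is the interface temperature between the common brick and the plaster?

Treat each layer as a resistance in series:
  R_concrete = L/(kA) = 0.116/(1.43·43.5) = 0.001865 K/W
  R_common brick = L/(kA) = 0.155/(0.648·43.5) = 0.005499 K/W
  R_plaster = L/(kA) = 0.110/(0.201·43.5) = 0.01258 K/W
  R_conv,out = 1/(hA) = 1/(11.9·43.5) = 0.001932 K/W
ΣR = 0.001865 + 0.005499 + 0.01258 + 0.001932 = 0.02188 K/W
Q = ΔT/ΣR = (23 °C − -0.503 °C)/0.02188 = 1074 W
From the inner boundary to the common brick/plaster interface, ΣR_partial = 0.007364 K/W.
T_interface = T_in − Q·ΣR_partial = 23 °C − (1074)(0.007364) = 15.1 °C

T = 15.1 °C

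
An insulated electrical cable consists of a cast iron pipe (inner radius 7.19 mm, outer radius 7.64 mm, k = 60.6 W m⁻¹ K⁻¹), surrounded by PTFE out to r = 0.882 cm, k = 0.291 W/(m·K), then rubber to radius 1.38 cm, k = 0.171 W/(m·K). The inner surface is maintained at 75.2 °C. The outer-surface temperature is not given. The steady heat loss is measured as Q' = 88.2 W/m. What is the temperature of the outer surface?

T_out = 31.5 °C

Sum the resistances:
  R'_cast iron = ln(0.00764/0.00719)/(2πk) = 0.06071/(2π·60.6) = 1.594×10^-4 m·K/W
  R'_PTFE = ln(0.00882/0.00764)/(2πk) = 0.1436/(2π·0.291) = 0.07855 m·K/W
  R'_rubber = ln(0.0138/0.00882)/(2πk) = 0.4476/(2π·0.171) = 0.4166 m·K/W
ΣR = 0.4953 m·K/W
ΔT = Q'·ΣR = 88.2 × 0.4953 = 43.69 K
Heat flows outward, so T_out = T_in − ΔT = 75.2 − 43.69 = 31.5 °C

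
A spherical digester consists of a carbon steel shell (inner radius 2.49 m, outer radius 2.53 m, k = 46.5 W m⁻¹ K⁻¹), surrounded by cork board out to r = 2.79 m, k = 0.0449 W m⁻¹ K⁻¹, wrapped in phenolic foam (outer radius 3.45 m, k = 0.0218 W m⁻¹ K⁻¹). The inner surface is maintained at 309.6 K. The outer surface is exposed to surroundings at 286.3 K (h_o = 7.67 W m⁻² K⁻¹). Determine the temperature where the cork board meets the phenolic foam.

Resistance network (inner→outer):
  R_carbon steel = (1/2.49 − 1/2.53)/(4πk) = 0.006350/(4π·46.5) = 1.087×10^-5 K/W
  R_cork board = (1/2.53 − 1/2.79)/(4πk) = 0.03683/(4π·0.0449) = 0.06528 K/W
  R_phenolic foam = (1/2.79 − 1/3.45)/(4πk) = 0.06857/(4π·0.0218) = 0.2503 K/W
  R_conv,out = 1/(4πr²h) = 1/(4π·3.45²·7.67) = 8.717×10^-4 K/W
ΣR = 1.087×10^-5 + 0.06528 + 0.2503 + 8.717×10^-4 = 0.3165 K/W
Q = ΔT/ΣR = (309.6 K − 286.3 K)/0.3165 = 73.62 W
From the inner boundary to the cork board/phenolic foam interface, ΣR_partial = 0.06529 K/W.
T_interface = T_in − Q·ΣR_partial = 309.6 K − (73.62)(0.06529) = 304.8 K

T = 304.8 K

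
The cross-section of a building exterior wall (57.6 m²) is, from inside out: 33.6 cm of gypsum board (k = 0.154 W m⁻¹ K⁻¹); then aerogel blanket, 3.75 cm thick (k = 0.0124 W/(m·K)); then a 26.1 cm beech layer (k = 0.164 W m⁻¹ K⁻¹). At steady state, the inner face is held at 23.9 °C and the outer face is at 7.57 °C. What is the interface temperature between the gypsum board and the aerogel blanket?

T = 18.7 °C

Resistance network (inner→outer):
  R_gypsum board = L/(kA) = 0.336/(0.154·57.6) = 0.03788 K/W
  R_aerogel blanket = L/(kA) = 0.0375/(0.0124·57.6) = 0.05250 K/W
  R_beech = L/(kA) = 0.261/(0.164·57.6) = 0.02763 K/W
ΣR = 0.03788 + 0.05250 + 0.02763 = 0.1180 K/W
Q = ΔT/ΣR = (23.9 °C − 7.57 °C)/0.1180 = 138.4 W
From the inner boundary to the gypsum board/aerogel blanket interface, ΣR_partial = 0.03788 K/W.
T_interface = T_in − Q·ΣR_partial = 23.9 °C − (138.4)(0.03788) = 18.7 °C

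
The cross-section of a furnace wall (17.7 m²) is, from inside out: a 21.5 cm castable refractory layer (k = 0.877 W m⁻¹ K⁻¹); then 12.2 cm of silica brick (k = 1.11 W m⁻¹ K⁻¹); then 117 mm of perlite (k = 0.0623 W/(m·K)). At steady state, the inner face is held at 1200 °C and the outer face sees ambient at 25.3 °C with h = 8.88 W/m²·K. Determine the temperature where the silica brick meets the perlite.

Series thermal resistances, inner to outer:
  R_castable refractory = L/(kA) = 0.215/(0.877·17.7) = 0.01385 K/W
  R_silica brick = L/(kA) = 0.122/(1.11·17.7) = 0.006210 K/W
  R_perlite = L/(kA) = 0.117/(0.0623·17.7) = 0.1061 K/W
  R_conv,out = 1/(hA) = 1/(8.88·17.7) = 0.006362 K/W
ΣR = 0.01385 + 0.006210 + 0.1061 + 0.006362 = 0.1325 K/W
Q = ΔT/ΣR = (1200 °C − 25.3 °C)/0.1325 = 8866 W
From the inner boundary to the silica brick/perlite interface, ΣR_partial = 0.02006 K/W.
T_interface = T_in − Q·ΣR_partial = 1200 °C − (8866)(0.02006) = 1022 °C

T = 1022 °C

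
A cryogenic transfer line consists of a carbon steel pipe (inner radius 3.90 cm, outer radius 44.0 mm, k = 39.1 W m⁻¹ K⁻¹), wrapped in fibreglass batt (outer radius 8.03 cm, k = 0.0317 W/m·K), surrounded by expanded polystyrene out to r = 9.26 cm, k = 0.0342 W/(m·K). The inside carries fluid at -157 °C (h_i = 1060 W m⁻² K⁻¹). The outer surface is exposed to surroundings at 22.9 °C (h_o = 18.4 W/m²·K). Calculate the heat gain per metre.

Treat each layer as a resistance in series:
  R'_conv,in = 1/(2πr h) = 1/(2π·0.0390·1060) = 0.003850 m·K/W
  R'_carbon steel = ln(0.0440/0.0390)/(2πk) = 0.1206/(2π·39.1) = 4.910×10^-4 m·K/W
  R'_fibreglass batt = ln(0.0803/0.0440)/(2πk) = 0.6016/(2π·0.0317) = 3.020 m·K/W
  R'_expanded polystyrene = ln(0.0926/0.0803)/(2πk) = 0.1425/(2π·0.0342) = 0.6632 m·K/W
  R'_conv,out = 1/(2πr h) = 1/(2π·0.0926·18.4) = 0.09341 m·K/W
ΣR = 0.003850 + 4.910×10^-4 + 3.020 + 0.6632 + 0.09341 = 3.781 m·K/W
Q' = ΔT/ΣR = (-157 °C − 22.9 °C)/3.781 = -47.6 W/m
(Negative Q' ⇒ heat flows inward; heat gain = 47.6 W/m.)

Q' = 47.6 W/m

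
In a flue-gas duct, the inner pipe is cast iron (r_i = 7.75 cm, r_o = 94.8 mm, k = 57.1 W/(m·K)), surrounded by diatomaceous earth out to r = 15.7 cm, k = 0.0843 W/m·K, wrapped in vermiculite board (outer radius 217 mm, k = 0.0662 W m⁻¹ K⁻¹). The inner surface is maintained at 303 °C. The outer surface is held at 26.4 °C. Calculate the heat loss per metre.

Q' = 160 W/m

Series thermal resistances, inner to outer:
  R'_cast iron = ln(0.0948/0.0775)/(2πk) = 0.2015/(2π·57.1) = 5.616×10^-4 m·K/W
  R'_diatomaceous earth = ln(0.157/0.0948)/(2πk) = 0.5045/(2π·0.0843) = 0.9524 m·K/W
  R'_vermiculite board = ln(0.217/0.157)/(2πk) = 0.3237/(2π·0.0662) = 0.7781 m·K/W
ΣR = 5.616×10^-4 + 0.9524 + 0.7781 = 1.731 m·K/W
Q' = ΔT/ΣR = (303 °C − 26.4 °C)/1.731 = 160 W/m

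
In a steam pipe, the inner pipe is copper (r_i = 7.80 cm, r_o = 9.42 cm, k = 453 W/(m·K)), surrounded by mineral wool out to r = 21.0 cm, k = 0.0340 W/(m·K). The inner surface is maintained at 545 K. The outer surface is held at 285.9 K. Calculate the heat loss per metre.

Treat each layer as a resistance in series:
  R'_copper = ln(0.0942/0.0780)/(2πk) = 0.1887/(2π·453) = 6.630×10^-5 m·K/W
  R'_mineral wool = ln(0.210/0.0942)/(2πk) = 0.8017/(2π·0.0340) = 3.753 m·K/W
ΣR = 6.630×10^-5 + 3.753 = 3.753 m·K/W
Q' = ΔT/ΣR = (545 K − 285.9 K)/3.753 = 69.0 W/m

Q' = 69.0 W/m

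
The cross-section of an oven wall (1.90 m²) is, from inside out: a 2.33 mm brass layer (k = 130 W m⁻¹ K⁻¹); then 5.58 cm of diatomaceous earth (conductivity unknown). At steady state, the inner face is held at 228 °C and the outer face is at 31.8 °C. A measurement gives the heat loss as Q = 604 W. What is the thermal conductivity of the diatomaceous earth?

k = 0.0904 W/m·K

ΣR = ΔT/Q = |228 − 31.8|/604 = 0.3248 K/W
Known resistances:
  R_brass = L/(kA) = 0.00233/(130·1.90) = 9.433×10^-6 K/W
R_diatomaceous earth = ΣR − ΣR_known = 0.3248 − 9.433×10^-6 = 0.3248 K/W
L/(kA) = 0.3248 ⇒ k = 0.0558/(0.3248·1.90) = 0.0904 W/m·K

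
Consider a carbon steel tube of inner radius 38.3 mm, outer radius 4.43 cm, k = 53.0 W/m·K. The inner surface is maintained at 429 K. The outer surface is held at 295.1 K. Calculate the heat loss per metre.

Q' = 306 kW/m

Q' = 2πk·ΔT/ln(r₂/r₁) = 2π × 53.0 × 133.9 / ln(0.0443/0.0383) = 3.06×10^5 W/m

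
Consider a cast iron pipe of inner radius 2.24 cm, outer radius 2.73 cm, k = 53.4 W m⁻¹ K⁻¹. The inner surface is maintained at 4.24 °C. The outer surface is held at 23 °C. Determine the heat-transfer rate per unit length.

Q' = 2πk·ΔT/ln(r₂/r₁) = 2π × 53.4 × 18.76 / ln(0.0273/0.0224) = 31800 W/m

Q' = 31800 W/m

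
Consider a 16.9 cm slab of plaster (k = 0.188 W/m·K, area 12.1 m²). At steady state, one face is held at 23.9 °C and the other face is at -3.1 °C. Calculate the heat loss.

Q = kA·ΔT/L = 0.188 × 12.1 × |23.9 °C − -3.1 °C| / 0.169 = 363 W

Q = 363 W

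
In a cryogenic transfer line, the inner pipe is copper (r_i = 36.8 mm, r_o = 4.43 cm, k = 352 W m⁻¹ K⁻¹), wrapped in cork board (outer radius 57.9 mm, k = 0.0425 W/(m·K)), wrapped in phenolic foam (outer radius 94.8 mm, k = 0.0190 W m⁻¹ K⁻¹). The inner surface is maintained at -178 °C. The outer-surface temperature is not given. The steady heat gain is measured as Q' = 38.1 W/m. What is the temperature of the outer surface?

Sum the resistances:
  R'_copper = ln(0.0443/0.0368)/(2πk) = 0.1855/(2π·352) = 8.387×10^-5 m·K/W
  R'_cork board = ln(0.0579/0.0443)/(2πk) = 0.2677/(2π·0.0425) = 1.003 m·K/W
  R'_phenolic foam = ln(0.0948/0.0579)/(2πk) = 0.4931/(2π·0.0190) = 4.130 m·K/W
ΣR = 5.133 m·K/W
ΔT = Q'·ΣR = 38.1 × 5.133 = 195.6 K
Heat flows inward, so T_out = T_in + ΔT = -178 + 195.6 = 17.6 °C

T_out = 17.6 °C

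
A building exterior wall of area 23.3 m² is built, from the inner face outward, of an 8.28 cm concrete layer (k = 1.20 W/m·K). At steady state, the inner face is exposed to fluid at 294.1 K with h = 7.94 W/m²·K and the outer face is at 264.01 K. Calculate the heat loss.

Series thermal resistances, inner to outer:
  R_conv,in = 1/(hA) = 1/(7.94·23.3) = 0.005405 K/W
  R_concrete = L/(kA) = 0.0828/(1.20·23.3) = 0.002961 K/W
ΣR = 0.005405 + 0.002961 = 0.008366 K/W
Q = ΔT/ΣR = (294.1 K − 264.01 K)/0.008366 = 3600 W

Q = 3600 W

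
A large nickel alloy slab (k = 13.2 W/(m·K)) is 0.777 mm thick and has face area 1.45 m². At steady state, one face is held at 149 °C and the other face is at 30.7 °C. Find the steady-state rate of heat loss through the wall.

Q = 2.91×10^6 W

Q = kA·ΔT/L = 13.2 × 1.45 × |149 °C − 30.7 °C| / 7.77×10^-4 = 2.91×10^6 W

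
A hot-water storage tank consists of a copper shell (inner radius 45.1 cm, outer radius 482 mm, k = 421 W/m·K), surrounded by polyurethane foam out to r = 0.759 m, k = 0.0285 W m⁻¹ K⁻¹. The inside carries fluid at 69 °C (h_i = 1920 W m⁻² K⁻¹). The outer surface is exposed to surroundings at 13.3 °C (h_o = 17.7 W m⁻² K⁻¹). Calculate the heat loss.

Series thermal resistances, inner to outer:
  R_conv,in = 1/(4πr²h) = 1/(4π·0.451²·1920) = 2.038×10^-4 K/W
  R_copper = (1/0.451 − 1/0.482)/(4πk) = 0.1426/(4π·421) = 2.696×10^-5 K/W
  R_polyurethane foam = (1/0.482 − 1/0.759)/(4πk) = 0.7572/(4π·0.0285) = 2.114 K/W
  R_conv,out = 1/(4πr²h) = 1/(4π·0.759²·17.7) = 0.007804 K/W
ΣR = 2.038×10^-4 + 2.696×10^-5 + 2.114 + 0.007804 = 2.122 K/W
Q = ΔT/ΣR = (69 °C − 13.3 °C)/2.122 = 26.2 W

Q = 26.2 W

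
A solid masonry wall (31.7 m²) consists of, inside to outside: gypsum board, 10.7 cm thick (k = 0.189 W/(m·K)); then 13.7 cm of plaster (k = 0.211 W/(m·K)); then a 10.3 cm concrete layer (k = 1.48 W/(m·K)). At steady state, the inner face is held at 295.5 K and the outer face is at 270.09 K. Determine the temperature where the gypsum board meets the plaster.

T = 284.3 K

Treat each layer as a resistance in series:
  R_gypsum board = L/(kA) = 0.107/(0.189·31.7) = 0.01786 K/W
  R_plaster = L/(kA) = 0.137/(0.211·31.7) = 0.02048 K/W
  R_concrete = L/(kA) = 0.103/(1.48·31.7) = 0.002195 K/W
ΣR = 0.01786 + 0.02048 + 0.002195 = 0.04054 K/W
Q = ΔT/ΣR = (295.5 K − 270.09 K)/0.04054 = 626.8 W
From the inner boundary to the gypsum board/plaster interface, ΣR_partial = 0.01786 K/W.
T_interface = T_in − Q·ΣR_partial = 295.5 K − (626.8)(0.01786) = 284.3 K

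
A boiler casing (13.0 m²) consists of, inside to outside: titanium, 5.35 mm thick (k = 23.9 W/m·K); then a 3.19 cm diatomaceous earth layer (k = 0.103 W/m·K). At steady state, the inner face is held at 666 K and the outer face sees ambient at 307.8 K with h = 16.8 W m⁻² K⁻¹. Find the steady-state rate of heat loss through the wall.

Q = 12.6 kW

Resistance network (inner→outer):
  R_titanium = L/(kA) = 0.00535/(23.9·13.0) = 1.722×10^-5 K/W
  R_diatomaceous earth = L/(kA) = 0.0319/(0.103·13.0) = 0.02382 K/W
  R_conv,out = 1/(hA) = 1/(16.8·13.0) = 0.004579 K/W
ΣR = 1.722×10^-5 + 0.02382 + 0.004579 = 0.02842 K/W
Q = ΔT/ΣR = (666 K − 307.8 K)/0.02842 = 12600 W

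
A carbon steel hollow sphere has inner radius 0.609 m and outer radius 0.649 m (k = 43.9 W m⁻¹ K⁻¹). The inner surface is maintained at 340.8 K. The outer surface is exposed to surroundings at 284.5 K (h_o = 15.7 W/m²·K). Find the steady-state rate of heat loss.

Series thermal resistances, inner to outer:
  R_carbon steel = (1/0.609 − 1/0.649)/(4πk) = 0.1012/(4π·43.9) = 1.835×10^-4 K/W
  R_conv,out = 1/(4πr²h) = 1/(4π·0.649²·15.7) = 0.01203 K/W
ΣR = 1.835×10^-4 + 0.01203 = 0.01221 K/W
Q = ΔT/ΣR = (340.8 K − 284.5 K)/0.01221 = 4610 W

Q = 4610 W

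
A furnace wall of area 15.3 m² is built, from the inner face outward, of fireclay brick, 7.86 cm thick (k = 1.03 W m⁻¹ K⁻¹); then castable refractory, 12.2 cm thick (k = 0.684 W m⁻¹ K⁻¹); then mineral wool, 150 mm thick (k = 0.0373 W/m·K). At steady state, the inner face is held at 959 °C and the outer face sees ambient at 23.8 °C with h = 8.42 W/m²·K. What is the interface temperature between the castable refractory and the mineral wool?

T = 905 °C

Resistance network (inner→outer):
  R_fireclay brick = L/(kA) = 0.0786/(1.03·15.3) = 0.004988 K/W
  R_castable refractory = L/(kA) = 0.122/(0.684·15.3) = 0.01166 K/W
  R_mineral wool = L/(kA) = 0.150/(0.0373·15.3) = 0.2628 K/W
  R_conv,out = 1/(hA) = 1/(8.42·15.3) = 0.007762 K/W
ΣR = 0.004988 + 0.01166 + 0.2628 + 0.007762 = 0.2872 K/W
Q = ΔT/ΣR = (959 °C − 23.8 °C)/0.2872 = 3256 W
From the inner boundary to the castable refractory/mineral wool interface, ΣR_partial = 0.01665 K/W.
T_interface = T_in − Q·ΣR_partial = 959 °C − (3256)(0.01665) = 905 °C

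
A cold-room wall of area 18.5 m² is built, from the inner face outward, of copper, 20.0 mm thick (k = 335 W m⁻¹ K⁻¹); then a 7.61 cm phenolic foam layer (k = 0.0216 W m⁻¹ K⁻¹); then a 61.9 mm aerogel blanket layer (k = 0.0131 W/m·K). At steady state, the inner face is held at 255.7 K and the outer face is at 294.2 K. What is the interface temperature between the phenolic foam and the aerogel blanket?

Resistance network (inner→outer):
  R_copper = L/(kA) = 0.0200/(335·18.5) = 3.227×10^-6 K/W
  R_phenolic foam = L/(kA) = 0.0761/(0.0216·18.5) = 0.1904 K/W
  R_aerogel blanket = L/(kA) = 0.0619/(0.0131·18.5) = 0.2554 K/W
ΣR = 3.227×10^-6 + 0.1904 + 0.2554 = 0.4458 K/W
Q = ΔT/ΣR = (255.7 K − 294.2 K)/0.4458 = -86.36 W
From the inner boundary to the phenolic foam/aerogel blanket interface, ΣR_partial = 0.1904 K/W.
T_interface = T_in − Q·ΣR_partial = 255.7 K − (-86.36)(0.1904) = 272.14 K

T = 272.14 K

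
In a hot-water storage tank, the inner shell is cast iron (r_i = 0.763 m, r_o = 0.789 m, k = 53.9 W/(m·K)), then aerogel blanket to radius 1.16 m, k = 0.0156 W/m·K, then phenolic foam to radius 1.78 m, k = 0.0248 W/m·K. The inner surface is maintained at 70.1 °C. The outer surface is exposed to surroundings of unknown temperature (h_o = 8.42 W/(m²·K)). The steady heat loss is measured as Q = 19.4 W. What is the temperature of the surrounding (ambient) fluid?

Sum the resistances:
  R_cast iron = (1/0.763 − 1/0.789)/(4πk) = 0.04319/(4π·53.9) = 6.376×10^-5 K/W
  R_aerogel blanket = (1/0.789 − 1/1.16)/(4πk) = 0.4054/(4π·0.0156) = 2.068 K/W
  R_phenolic foam = (1/1.16 − 1/1.78)/(4πk) = 0.3003/(4π·0.0248) = 0.9635 K/W
  R_conv,out = 1/(4πr²h) = 1/(4π·1.78²·8.42) = 0.002983 K/W
ΣR = 3.034 K/W
ΔT = Q·ΣR = 19.4 × 3.034 = 58.86 K
Heat flows outward, so T_out = T_in − ΔT = 70.1 − 58.86 = 11.2 °C

T_out = 11.2 °C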